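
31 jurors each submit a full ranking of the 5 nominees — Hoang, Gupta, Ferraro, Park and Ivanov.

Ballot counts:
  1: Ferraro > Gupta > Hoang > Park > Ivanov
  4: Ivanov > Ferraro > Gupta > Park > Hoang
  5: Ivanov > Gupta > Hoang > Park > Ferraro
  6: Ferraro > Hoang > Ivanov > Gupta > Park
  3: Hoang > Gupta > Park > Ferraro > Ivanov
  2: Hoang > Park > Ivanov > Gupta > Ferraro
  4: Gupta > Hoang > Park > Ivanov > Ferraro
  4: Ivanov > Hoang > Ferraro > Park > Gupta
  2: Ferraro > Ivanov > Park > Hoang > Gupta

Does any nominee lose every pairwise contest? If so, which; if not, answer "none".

Park

Pairwise majorities:
Hoang vs Gupta: Hoang, 17–14.
Hoang vs Ferraro: 18 to 13, Hoang.
Hoang–Park: Hoang 25–6.
Hoang vs Ivanov: Hoang, 16–15.
Gupta vs Ferraro: Gupta preferred on 5+3+2+4 = 14 ballots; Ferraro wins 17–14.
Gupta vs Park: Gupta, 23–8.
Gupta vs Ivanov: Gupta is ranked higher on 1+3+4 = 8 ballots, Ivanov on 23. Ivanov wins 23–8.
Ferraro vs Park: Ferraro, 17–14.
Ferraro vs Ivanov: Ivanov wins 19–12.
Park–Ivanov: Ivanov 21–10.
Park is beaten in every head-to-head and is the Condorcet loser.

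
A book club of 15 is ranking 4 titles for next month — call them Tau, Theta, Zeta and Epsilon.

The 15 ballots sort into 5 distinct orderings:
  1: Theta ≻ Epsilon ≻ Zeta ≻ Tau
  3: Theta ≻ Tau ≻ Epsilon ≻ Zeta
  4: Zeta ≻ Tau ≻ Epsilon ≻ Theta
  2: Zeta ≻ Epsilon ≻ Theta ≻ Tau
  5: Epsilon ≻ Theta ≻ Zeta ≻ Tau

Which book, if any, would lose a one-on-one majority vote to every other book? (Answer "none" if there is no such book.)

Head-to-head results (15 members):
Tau vs Theta: Theta wins 11–4.
Tau vs Zeta: Tau preferred on 3 ballots; Zeta wins 12–3.
Tau vs Epsilon: 7 to 8, Epsilon.
Theta–Zeta: Theta 9–6.
Theta–Epsilon: Epsilon 11–4.
Zeta vs Epsilon: 6 to 9, Epsilon.
Tau loses to every other book — it is the Condorcet loser.

Tau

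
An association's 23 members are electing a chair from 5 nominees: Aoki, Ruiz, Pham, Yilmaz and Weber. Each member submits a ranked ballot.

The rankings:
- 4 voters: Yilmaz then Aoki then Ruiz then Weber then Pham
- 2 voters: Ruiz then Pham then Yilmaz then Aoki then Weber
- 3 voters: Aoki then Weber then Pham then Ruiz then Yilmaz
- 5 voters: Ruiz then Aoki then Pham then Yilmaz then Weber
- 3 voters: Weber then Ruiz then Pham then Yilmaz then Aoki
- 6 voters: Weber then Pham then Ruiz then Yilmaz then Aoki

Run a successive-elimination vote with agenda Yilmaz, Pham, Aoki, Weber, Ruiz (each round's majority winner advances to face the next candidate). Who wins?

Round 1: Yilmaz vs Pham — 4–19, Pham advances.
Round 2: Pham vs Aoki — 11–12, Aoki advances.
Round 3: Aoki vs Weber — 14–9, Aoki advances.
Round 4: Aoki vs Ruiz — 7–16, Ruiz advances.
Ruiz survives the agenda.

Ruiz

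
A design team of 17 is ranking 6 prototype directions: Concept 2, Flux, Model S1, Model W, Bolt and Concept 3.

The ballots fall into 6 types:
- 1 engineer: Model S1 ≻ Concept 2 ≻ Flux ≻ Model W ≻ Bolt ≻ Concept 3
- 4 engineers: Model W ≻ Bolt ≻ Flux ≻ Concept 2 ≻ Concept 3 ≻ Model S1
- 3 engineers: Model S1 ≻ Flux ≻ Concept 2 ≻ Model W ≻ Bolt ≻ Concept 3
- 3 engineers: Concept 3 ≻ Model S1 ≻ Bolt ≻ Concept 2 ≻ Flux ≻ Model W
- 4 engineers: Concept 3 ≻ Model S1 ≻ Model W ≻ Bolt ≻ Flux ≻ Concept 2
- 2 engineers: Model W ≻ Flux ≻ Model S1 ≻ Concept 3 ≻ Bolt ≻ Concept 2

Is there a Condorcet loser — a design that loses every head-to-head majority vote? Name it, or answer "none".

Concept 2

Pairwise majorities:
Concept 2–Flux: Flux 13–4.
Concept 2 vs Model S1: Model S1 wins 13–4.
Concept 2 vs Model W: Model W wins 10–7.
Concept 2 vs Bolt: Concept 2 preferred on 1+3 = 4 ballots; Bolt wins 13–4.
Concept 2 vs Concept 3: Concept 3 wins 9–8.
Flux–Model S1: Model S1 11–6.
Flux vs Model W: 1+3+3 = 7 for Flux, 10 for Model W — Model W by 10–7.
Flux vs Bolt: 6 to 11, Bolt.
Flux vs Concept 3: Flux wins 10–7.
Model S1–Model W: Model S1 11–6.
Model S1 vs Bolt: Model S1 wins 13–4.
Model S1–Concept 3: Concept 3 11–6.
Model W–Bolt: Model W 14–3.
Model W vs Concept 3: Model W wins 10–7.
Bolt–Concept 3: Concept 3 9–8.
Only Concept 2 has no wins; Concept 2 is the Condorcet loser.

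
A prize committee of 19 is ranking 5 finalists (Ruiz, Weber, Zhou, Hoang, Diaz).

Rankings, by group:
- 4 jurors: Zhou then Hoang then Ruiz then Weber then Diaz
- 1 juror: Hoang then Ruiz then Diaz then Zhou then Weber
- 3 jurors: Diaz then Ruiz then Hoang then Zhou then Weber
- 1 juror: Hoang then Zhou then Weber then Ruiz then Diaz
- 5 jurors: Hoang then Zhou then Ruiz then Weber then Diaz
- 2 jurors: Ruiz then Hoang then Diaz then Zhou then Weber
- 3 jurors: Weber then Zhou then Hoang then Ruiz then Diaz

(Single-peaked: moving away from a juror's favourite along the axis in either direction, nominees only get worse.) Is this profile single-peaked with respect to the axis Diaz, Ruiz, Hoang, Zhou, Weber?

yes

Axis positions: Diaz=1, Ruiz=2, Hoang=3, Zhou=4, Weber=5.
Group 1 (peak Zhou at position 4): ranking walks positions 4-3-2-5-1, expanding outward from the peak — single-peaked.
Group 2 (peak Hoang at position 3): ranking walks positions 3-2-1-4-5, expanding outward from the peak — single-peaked.
Group 3 (peak Diaz at position 1): ranking walks positions 1-2-3-4-5, expanding outward from the peak — single-peaked.
Group 4 (peak Hoang at position 3): ranking walks positions 3-4-5-2-1, expanding outward from the peak — single-peaked.
Group 5 (peak Hoang at position 3): ranking walks positions 3-4-2-5-1, expanding outward from the peak — single-peaked.
Group 6 (peak Ruiz at position 2): ranking walks positions 2-3-1-4-5, expanding outward from the peak — single-peaked.
Group 7 (peak Weber at position 5): ranking walks positions 5-4-3-2-1, expanding outward from the peak — single-peaked.
Every ranking is single-peaked on this axis.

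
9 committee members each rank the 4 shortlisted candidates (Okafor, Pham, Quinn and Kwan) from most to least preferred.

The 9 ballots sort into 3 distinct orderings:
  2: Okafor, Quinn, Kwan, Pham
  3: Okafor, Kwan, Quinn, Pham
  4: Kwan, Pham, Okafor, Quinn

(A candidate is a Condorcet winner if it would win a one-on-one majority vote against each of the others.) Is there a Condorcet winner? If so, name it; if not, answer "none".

Check each pair by majority over 9 ballots:
Okafor vs Pham: 5 to 4, Okafor.
Okafor vs Quinn: 9 to 0, Okafor.
Okafor vs Kwan: 5 to 4, Okafor.
Pham vs Quinn: Pham preferred on 4 ballots; Quinn wins 5–4.
Pham vs Kwan: 0 to 9, Kwan.
Quinn vs Kwan: 2 for Quinn, 7 for Kwan — Kwan by 7–2.
Only Okafor has no losses; Okafor is the Condorcet winner.

Okafor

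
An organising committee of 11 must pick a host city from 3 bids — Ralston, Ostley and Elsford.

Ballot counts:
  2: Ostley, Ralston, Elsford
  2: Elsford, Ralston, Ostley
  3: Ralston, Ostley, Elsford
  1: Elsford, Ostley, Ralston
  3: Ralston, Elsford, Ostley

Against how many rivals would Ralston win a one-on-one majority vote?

2

Ralston against each rival (11 organisers):
Ralston vs Ostley: Ralston, 8–3.
Ralston vs Elsford: Ralston, 8–3.
Ralston beats Ostley, Elsford — 2 pairwise wins.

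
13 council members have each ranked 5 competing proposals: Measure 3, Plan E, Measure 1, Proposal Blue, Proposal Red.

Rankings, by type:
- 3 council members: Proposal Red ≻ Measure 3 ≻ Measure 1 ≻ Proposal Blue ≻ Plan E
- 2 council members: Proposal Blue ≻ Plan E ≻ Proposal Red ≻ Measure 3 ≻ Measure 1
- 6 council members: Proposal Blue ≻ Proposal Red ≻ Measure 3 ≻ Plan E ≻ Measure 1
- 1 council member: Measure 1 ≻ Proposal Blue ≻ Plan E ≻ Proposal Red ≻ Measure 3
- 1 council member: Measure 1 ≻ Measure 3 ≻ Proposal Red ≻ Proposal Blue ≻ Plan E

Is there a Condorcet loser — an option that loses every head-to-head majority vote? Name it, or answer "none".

Pairwise majorities:
Measure 3 vs Plan E: Measure 3, 10–3.
Measure 3 vs Measure 1: Measure 3 wins 11–2.
Measure 3 vs Proposal Blue: Measure 3 preferred on 3+1 = 4 ballots; Proposal Blue wins 9–4.
Measure 3 vs Proposal Red: Measure 3 is ranked higher on 1 ballot, Proposal Red on 12. Proposal Red wins 12–1.
Plan E vs Measure 1: 8 to 5, Plan E.
Plan E vs Proposal Blue: Plan E preferred on 0 ballots; Proposal Blue wins 13–0.
Plan E vs Proposal Red: Plan E is ranked higher on 2+1 = 3 ballots, Proposal Red on 10. Proposal Red wins 10–3.
Measure 1 vs Proposal Blue: Measure 1 preferred on 3+1+1 = 5 ballots; Proposal Blue wins 8–5.
Measure 1 vs Proposal Red: 1+1 = 2 for Measure 1, 11 for Proposal Red — Proposal Red by 11–2.
Proposal Blue vs Proposal Red: Proposal Blue, 9–4.
Measure 1 loses to every other option — it is the Condorcet loser.

Measure 1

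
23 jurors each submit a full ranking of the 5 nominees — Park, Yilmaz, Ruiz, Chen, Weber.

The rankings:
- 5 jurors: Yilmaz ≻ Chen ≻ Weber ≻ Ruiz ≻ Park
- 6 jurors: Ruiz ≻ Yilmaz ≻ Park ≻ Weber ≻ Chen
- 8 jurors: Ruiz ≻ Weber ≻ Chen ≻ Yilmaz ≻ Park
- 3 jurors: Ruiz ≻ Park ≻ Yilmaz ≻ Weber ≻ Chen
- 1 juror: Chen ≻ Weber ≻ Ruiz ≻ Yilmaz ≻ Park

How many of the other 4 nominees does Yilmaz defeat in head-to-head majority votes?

3

Yilmaz against each rival (23 jurors):
Yilmaz vs Park: Yilmaz, 20–3.
Yilmaz vs Ruiz: 5 for Yilmaz, 18 for Ruiz — Ruiz by 18–5.
Yilmaz vs Chen: Yilmaz, 14–9.
Yilmaz–Weber: Yilmaz 14–9.
Yilmaz beats Park, Chen, Weber; loses to Ruiz — 3 pairwise wins.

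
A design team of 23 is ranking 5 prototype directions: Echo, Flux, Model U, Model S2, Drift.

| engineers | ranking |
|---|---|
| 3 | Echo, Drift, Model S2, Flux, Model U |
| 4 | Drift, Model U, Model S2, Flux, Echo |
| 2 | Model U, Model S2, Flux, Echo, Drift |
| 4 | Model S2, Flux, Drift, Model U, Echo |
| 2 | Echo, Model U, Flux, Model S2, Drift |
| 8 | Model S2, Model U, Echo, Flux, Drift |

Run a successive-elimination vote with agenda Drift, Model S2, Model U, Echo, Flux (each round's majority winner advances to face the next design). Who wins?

Model S2

Round 1: Drift vs Model S2 — 7–16, Model S2 advances.
Round 2: Model S2 vs Model U — 15–8, Model S2 advances.
Round 3: Model S2 vs Echo — 18–5, Model S2 advances.
Round 4: Model S2 vs Flux — 21–2, Model S2 advances.
Model S2 survives the agenda.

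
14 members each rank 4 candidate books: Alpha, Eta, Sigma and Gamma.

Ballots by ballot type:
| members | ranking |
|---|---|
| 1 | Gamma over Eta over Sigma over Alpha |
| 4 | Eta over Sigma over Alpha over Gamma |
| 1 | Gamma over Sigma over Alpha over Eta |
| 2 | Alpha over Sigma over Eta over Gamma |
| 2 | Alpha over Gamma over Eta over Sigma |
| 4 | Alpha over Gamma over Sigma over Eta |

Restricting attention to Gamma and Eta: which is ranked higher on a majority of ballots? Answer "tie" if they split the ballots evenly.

Gamma

Ballots ranking Gamma above Eta: 1 + 1 + 2 + 4 = 8.
Ballots ranking Eta above Gamma: 14 − 8 = 6.
Gamma wins the head-to-head 8–6.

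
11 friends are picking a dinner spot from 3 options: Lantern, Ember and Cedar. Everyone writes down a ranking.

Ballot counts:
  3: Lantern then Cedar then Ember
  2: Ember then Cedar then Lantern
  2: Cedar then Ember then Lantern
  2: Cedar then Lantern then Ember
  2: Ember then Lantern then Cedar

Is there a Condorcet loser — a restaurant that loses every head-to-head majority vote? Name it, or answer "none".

Lantern

Pairwise majorities:
Lantern vs Ember: Lantern preferred on 3+2 = 5 ballots; Ember wins 6–5.
Lantern–Cedar: Cedar 6–5.
Ember vs Cedar: Ember is ranked higher on 2+2 = 4 ballots, Cedar on 7. Cedar wins 7–4.
Lantern loses to every other restaurant — it is the Condorcet loser.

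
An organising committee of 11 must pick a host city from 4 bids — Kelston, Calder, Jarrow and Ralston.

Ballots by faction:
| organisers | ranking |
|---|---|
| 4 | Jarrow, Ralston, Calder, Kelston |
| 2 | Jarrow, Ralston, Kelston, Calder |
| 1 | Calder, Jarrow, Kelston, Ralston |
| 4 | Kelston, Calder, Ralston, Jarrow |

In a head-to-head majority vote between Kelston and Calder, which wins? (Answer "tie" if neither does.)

Ballots ranking Kelston above Calder: 2 + 4 = 6.
Ballots ranking Calder above Kelston: 11 − 6 = 5.
Kelston wins the head-to-head 6–5.

Kelston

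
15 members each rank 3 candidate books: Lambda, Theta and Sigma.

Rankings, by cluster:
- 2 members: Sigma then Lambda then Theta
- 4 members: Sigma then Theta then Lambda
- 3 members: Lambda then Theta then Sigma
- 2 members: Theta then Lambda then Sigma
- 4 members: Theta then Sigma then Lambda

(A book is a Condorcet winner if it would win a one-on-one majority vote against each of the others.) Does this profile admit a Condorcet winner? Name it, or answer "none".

Theta

Head-to-head results (15 members):
Lambda vs Theta: Lambda preferred on 2+3 = 5 ballots; Theta wins 10–5.
Lambda vs Sigma: 5 to 10, Sigma.
Theta vs Sigma: Theta is ranked higher on 3+2+4 = 9 ballots, Sigma on 6. Theta wins 9–6.
Theta defeats every rival head-to-head and is the Condorcet winner.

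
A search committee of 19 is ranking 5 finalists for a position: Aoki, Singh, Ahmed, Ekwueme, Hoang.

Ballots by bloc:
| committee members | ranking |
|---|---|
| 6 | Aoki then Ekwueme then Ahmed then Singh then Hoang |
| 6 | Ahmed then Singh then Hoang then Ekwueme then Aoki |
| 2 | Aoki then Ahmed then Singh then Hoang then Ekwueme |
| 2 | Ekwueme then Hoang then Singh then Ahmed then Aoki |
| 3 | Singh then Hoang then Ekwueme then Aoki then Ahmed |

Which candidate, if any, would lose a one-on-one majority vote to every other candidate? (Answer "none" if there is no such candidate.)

none

Head-to-head results (19 committee members):
Aoki vs Singh: 8 to 11, Singh.
Aoki vs Ahmed: Aoki preferred on 6+2+3 = 11 ballots; Aoki wins 11–8.
Aoki vs Ekwueme: Ekwueme wins 11–8.
Aoki vs Hoang: Hoang, 11–8.
Singh–Ahmed: Ahmed 14–5.
Singh–Ekwueme: Singh 11–8.
Singh–Hoang: Singh 17–2.
Ahmed–Ekwueme: Ekwueme 11–8.
Ahmed vs Hoang: Ahmed, 14–5.
Ekwueme vs Hoang: Hoang, 11–8.
Each candidate has at least one pairwise win (Aoki beats Ahmed; Singh beats Aoki; Ahmed beats Singh; Ekwueme beats Aoki; Hoang beats Aoki) — no Condorcet loser.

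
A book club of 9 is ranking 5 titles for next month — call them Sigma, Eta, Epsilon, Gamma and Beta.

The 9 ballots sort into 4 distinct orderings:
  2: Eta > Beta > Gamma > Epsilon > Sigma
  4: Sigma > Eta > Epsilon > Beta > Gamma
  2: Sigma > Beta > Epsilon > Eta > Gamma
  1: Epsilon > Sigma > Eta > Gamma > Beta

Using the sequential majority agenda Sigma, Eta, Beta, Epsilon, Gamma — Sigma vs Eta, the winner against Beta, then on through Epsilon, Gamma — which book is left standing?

Sigma

Round 1: Sigma vs Eta — 7–2, Sigma advances.
Round 2: Sigma vs Beta — 7–2, Sigma advances.
Round 3: Sigma vs Epsilon — 6–3, Sigma advances.
Round 4: Sigma vs Gamma — 7–2, Sigma advances.
Sigma survives the agenda.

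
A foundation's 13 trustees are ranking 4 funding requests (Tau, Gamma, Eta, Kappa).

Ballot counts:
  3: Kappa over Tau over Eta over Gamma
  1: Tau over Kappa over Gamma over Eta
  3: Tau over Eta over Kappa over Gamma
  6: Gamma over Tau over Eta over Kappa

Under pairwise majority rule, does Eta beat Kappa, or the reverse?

Ballots ranking Eta above Kappa: 3 + 6 = 9.
Ballots ranking Kappa above Eta: 13 − 9 = 4.
Eta wins the head-to-head 9–4.

Eta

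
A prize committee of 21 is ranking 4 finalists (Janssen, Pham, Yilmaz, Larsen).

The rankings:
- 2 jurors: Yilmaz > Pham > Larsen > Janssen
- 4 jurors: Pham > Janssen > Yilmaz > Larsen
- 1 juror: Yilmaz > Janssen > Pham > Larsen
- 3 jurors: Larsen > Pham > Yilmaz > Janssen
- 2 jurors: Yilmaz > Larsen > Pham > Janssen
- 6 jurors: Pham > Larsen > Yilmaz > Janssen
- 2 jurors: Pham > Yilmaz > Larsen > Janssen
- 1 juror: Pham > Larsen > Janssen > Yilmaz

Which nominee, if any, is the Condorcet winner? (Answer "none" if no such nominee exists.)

Pham

Pairwise majorities:
Janssen vs Pham: Pham, 20–1.
Janssen–Yilmaz: Yilmaz 16–5.
Janssen vs Larsen: Larsen, 16–5.
Pham vs Yilmaz: Pham wins 16–5.
Pham vs Larsen: Pham wins 16–5.
Yilmaz vs Larsen: Yilmaz, 11–10.
Only Pham has no losses; Pham is the Condorcet winner.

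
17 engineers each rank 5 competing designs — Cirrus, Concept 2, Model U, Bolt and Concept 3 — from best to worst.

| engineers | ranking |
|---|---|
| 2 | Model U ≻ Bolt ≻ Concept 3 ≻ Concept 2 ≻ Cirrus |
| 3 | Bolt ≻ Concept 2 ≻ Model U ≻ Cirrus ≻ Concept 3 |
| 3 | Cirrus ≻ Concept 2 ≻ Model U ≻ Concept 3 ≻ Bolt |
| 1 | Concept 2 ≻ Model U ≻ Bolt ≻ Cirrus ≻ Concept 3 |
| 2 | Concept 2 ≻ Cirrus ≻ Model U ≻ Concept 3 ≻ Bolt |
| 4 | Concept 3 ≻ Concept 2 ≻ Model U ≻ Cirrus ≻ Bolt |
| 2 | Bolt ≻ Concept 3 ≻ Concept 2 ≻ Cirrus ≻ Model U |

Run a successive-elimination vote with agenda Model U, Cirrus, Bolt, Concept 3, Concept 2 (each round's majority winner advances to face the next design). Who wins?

Concept 2

Round 1: Model U vs Cirrus — 10–7, Model U advances.
Round 2: Model U vs Bolt — 12–5, Model U advances.
Round 3: Model U vs Concept 3 — 11–6, Model U advances.
Round 4: Model U vs Concept 2 — 2–15, Concept 2 advances.
Concept 2 survives the agenda.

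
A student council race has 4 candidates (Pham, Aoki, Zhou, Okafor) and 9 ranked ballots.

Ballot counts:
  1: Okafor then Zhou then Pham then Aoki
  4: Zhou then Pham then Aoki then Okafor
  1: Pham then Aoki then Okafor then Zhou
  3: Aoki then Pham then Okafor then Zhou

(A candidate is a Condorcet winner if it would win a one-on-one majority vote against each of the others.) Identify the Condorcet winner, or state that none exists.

none

Check each pair by majority over 9 ballots:
Pham vs Aoki: Pham, 6–3.
Pham vs Zhou: Zhou wins 5–4.
Pham vs Okafor: Pham wins 8–1.
Aoki vs Zhou: Zhou, 5–4.
Aoki vs Okafor: Aoki wins 8–1.
Zhou vs Okafor: Okafor, 5–4.
Each candidate drops at least one matchup (Pham loses to Zhou; Aoki loses to Pham; Zhou loses to Okafor; Okafor loses to Pham); the cycle Pham → Okafor → Zhou → Pham rules out a Condorcet winner.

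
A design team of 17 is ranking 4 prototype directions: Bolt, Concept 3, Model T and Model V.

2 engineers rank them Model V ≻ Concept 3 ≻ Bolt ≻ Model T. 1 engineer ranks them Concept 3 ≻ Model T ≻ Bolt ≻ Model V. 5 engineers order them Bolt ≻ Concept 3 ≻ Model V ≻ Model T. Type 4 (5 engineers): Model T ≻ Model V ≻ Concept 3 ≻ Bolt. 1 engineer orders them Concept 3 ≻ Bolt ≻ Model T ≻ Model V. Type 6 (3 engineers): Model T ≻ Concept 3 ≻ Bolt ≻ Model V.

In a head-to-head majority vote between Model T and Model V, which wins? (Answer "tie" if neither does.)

Ballots ranking Model T above Model V: 1 + 5 + 1 + 3 = 10.
Ballots ranking Model V above Model T: 17 − 10 = 7.
Model T wins the head-to-head 10–7.

Model T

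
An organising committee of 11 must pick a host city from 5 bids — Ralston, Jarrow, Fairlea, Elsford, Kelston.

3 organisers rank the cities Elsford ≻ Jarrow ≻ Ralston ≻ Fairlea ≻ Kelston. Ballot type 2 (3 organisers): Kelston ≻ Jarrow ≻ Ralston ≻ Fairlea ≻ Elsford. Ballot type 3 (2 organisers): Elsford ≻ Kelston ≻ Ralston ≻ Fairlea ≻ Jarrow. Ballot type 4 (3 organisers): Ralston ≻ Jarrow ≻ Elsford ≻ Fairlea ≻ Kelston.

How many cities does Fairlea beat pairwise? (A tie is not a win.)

Fairlea against each rival (11 organisers):
Fairlea vs Ralston: Ralston, 11–0.
Fairlea vs Jarrow: Fairlea preferred on 2 ballots; Jarrow wins 9–2.
Fairlea vs Elsford: Elsford wins 8–3.
Fairlea vs Kelston: 3+3 = 6 for Fairlea, 5 for Kelston — Fairlea by 6–5.
Fairlea beats Kelston; loses to Ralston, Jarrow, Elsford — 1 pairwise win.

1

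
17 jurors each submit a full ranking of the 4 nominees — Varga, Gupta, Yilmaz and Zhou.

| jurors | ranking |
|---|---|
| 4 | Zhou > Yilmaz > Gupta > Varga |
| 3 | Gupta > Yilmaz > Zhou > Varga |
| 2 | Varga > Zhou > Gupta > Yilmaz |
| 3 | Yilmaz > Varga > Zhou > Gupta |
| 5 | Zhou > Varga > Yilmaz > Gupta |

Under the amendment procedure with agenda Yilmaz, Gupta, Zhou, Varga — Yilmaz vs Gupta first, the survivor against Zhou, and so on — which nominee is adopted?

Zhou

Round 1: Yilmaz vs Gupta — 12–5, Yilmaz advances.
Round 2: Yilmaz vs Zhou — 6–11, Zhou advances.
Round 3: Zhou vs Varga — 12–5, Zhou advances.
Zhou survives the agenda.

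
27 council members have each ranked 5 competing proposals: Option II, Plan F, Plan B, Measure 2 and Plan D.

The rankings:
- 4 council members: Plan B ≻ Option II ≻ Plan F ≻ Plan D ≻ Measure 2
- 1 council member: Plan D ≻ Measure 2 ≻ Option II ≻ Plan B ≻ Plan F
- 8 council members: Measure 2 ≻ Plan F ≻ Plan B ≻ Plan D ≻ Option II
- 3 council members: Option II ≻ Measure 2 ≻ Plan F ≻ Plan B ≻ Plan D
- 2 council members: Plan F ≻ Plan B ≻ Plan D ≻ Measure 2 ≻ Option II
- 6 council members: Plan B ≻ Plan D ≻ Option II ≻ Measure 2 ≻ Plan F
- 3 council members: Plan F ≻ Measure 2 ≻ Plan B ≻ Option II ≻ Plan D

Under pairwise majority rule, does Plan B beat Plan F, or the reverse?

Ballots ranking Plan B above Plan F: 4 + 1 + 6 = 11.
Ballots ranking Plan F above Plan B: 27 − 11 = 16.
Plan F wins the head-to-head 16–11.

Plan F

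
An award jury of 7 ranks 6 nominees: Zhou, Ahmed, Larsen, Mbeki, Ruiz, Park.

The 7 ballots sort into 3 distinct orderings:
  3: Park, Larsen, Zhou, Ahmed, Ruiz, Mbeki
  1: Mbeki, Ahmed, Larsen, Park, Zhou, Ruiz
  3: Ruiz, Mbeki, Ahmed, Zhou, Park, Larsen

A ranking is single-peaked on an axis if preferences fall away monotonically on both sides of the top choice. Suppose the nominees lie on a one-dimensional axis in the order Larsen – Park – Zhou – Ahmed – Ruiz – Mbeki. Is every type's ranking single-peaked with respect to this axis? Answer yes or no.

Axis positions: Larsen=1, Park=2, Zhou=3, Ahmed=4, Ruiz=5, Mbeki=6.
Type 1 (peak Park at position 2): ranking walks positions 2-1-3-4-5-6, expanding outward from the peak — single-peaked.
Type 2: ranking walks positions 6-4-1-2-3-5; Ahmed is ranked above Ruiz even though Ruiz lies between Ahmed and the peak Mbeki on the axis — preferences dip and rise again. Not single-peaked.
Type 3 (peak Ruiz at position 5): ranking walks positions 5-6-4-3-2-1, expanding outward from the peak — single-peaked.
Type 2 violates single-peakedness, so the profile is not single-peaked on this axis.

no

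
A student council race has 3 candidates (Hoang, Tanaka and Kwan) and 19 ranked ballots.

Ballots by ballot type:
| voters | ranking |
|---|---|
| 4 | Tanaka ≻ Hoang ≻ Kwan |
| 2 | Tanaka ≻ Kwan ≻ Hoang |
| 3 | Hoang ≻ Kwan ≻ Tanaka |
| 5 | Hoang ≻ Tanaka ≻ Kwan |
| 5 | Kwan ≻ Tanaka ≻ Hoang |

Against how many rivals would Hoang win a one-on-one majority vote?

1

Hoang against each rival (19 voters):
Hoang vs Tanaka: Tanaka wins 11–8.
Hoang–Kwan: Hoang 12–7.
Hoang beats Kwan; loses to Tanaka — 1 pairwise win.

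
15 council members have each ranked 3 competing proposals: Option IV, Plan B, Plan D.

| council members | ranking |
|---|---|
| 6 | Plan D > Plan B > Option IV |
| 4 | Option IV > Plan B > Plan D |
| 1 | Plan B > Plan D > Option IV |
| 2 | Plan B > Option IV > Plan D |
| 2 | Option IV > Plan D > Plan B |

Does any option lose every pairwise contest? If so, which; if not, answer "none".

none

Head-to-head results (15 council members):
Option IV vs Plan B: Option IV preferred on 4+2 = 6 ballots; Plan B wins 9–6.
Option IV vs Plan D: Option IV preferred on 4+2+2 = 8 ballots; Option IV wins 8–7.
Plan B vs Plan D: 7 to 8, Plan D.
Each option has at least one pairwise win (Option IV beats Plan D; Plan B beats Option IV; Plan D beats Plan B) — no Condorcet loser.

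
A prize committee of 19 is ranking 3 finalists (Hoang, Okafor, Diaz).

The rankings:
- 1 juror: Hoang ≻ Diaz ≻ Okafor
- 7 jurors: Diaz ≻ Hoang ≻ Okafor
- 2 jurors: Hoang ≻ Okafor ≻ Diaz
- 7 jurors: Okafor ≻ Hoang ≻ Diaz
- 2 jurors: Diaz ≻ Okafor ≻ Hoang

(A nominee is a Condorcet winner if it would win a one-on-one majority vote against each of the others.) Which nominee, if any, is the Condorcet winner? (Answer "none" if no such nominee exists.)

Hoang

Head-to-head results (19 jurors):
Hoang vs Okafor: Hoang, 10–9.
Hoang vs Diaz: Hoang, 10–9.
Okafor–Diaz: Diaz 10–9.
Hoang wins every pairwise contest, so Hoang is the Condorcet winner.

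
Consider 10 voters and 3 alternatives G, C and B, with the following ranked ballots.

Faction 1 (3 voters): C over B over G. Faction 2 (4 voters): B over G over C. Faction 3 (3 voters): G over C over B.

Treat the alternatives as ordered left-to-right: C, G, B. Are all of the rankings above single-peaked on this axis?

Axis positions: C=1, G=2, B=3.
Faction 1: ranking walks positions 1-3-2; B is ranked above G even though G lies between B and the peak C on the axis — preferences dip and rise again. Not single-peaked.
Faction 2 (peak B at position 3): ranking walks positions 3-2-1, expanding outward from the peak — single-peaked.
Faction 3 (peak G at position 2): ranking walks positions 2-1-3, expanding outward from the peak — single-peaked.
Faction 1 violates single-peakedness, so the profile is not single-peaked on this axis.

no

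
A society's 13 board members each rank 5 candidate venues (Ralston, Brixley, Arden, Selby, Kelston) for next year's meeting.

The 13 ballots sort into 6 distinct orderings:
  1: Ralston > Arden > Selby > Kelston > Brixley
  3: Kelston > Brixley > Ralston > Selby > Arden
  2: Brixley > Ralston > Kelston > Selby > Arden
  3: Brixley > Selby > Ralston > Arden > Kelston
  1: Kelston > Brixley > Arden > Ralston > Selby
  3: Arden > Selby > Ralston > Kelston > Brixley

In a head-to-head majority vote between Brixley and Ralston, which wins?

Brixley

Ballots ranking Brixley above Ralston: 3 + 2 + 3 + 1 = 9.
Ballots ranking Ralston above Brixley: 13 − 9 = 4.
Brixley wins the head-to-head 9–4.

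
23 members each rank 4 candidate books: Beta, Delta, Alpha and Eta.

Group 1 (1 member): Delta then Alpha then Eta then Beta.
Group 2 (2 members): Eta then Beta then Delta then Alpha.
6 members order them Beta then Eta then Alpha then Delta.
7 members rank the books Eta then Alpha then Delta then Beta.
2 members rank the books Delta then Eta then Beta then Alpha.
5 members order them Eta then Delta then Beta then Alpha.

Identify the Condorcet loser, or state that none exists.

none

Pairwise majorities:
Beta vs Delta: 8 to 15, Delta.
Beta vs Alpha: Beta is ranked higher on 2+6+2+5 = 15 ballots, Alpha on 8. Beta wins 15–8.
Beta vs Eta: 6 to 17, Eta.
Delta vs Alpha: 1+2+2+5 = 10 for Delta, 13 for Alpha — Alpha by 13–10.
Delta vs Eta: 1+2 = 3 for Delta, 20 for Eta — Eta by 20–3.
Alpha vs Eta: Eta wins 22–1.
Every book wins at least one matchup (Beta beats Alpha; Delta beats Beta; Alpha beats Delta; Eta beats Beta), so there is no Condorcet loser.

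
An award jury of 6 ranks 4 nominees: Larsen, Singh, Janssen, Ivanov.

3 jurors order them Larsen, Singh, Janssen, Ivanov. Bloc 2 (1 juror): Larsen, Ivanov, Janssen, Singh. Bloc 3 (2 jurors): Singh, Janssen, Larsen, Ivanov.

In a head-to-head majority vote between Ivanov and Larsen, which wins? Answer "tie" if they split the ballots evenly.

Larsen

No ballot ranks Ivanov above Larsen: 0.
Ballots ranking Larsen above Ivanov: 6 − 0 = 6.
Larsen wins the head-to-head 6–0.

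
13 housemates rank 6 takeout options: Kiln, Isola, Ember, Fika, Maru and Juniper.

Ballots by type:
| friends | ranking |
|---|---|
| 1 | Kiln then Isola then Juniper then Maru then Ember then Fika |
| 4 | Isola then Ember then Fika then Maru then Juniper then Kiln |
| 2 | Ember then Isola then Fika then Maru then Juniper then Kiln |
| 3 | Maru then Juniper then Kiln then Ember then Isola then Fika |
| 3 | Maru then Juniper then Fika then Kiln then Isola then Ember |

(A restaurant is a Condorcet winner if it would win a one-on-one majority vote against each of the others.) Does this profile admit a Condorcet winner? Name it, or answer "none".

none

Pairwise majorities:
Kiln vs Isola: 7 to 6, Kiln.
Kiln vs Ember: 7 to 6, Kiln.
Kiln vs Fika: Kiln is ranked higher on 1+3 = 4 ballots, Fika on 9. Fika wins 9–4.
Kiln vs Maru: Kiln is ranked higher on 1 ballot, Maru on 12. Maru wins 12–1.
Kiln vs Juniper: Kiln is ranked higher on 1 ballot, Juniper on 12. Juniper wins 12–1.
Isola vs Ember: Isola is ranked higher on 1+4+3 = 8 ballots, Ember on 5. Isola wins 8–5.
Isola vs Fika: 10 to 3, Isola.
Isola vs Maru: Isola is ranked higher on 1+4+2 = 7 ballots, Maru on 6. Isola wins 7–6.
Isola vs Juniper: Isola is ranked higher on 1+4+2 = 7 ballots, Juniper on 6. Isola wins 7–6.
Ember vs Fika: 1+4+2+3 = 10 for Ember, 3 for Fika — Ember by 10–3.
Ember vs Maru: Ember is ranked higher on 4+2 = 6 ballots, Maru on 7. Maru wins 7–6.
Ember vs Juniper: 6 to 7, Juniper.
Fika vs Maru: Fika is ranked higher on 4+2 = 6 ballots, Maru on 7. Maru wins 7–6.
Fika vs Juniper: Fika preferred on 4+2 = 6 ballots; Juniper wins 7–6.
Maru vs Juniper: 4+2+3+3 = 12 for Maru, 1 for Juniper — Maru by 12–1.
No restaurant is unbeaten: Kiln loses to Fika; Isola loses to Kiln; Ember loses to Kiln; Fika loses to Isola; Maru loses to Isola; Juniper loses to Isola. In particular Kiln → Isola → Fika → Kiln is a majority cycle — no Condorcet winner exists.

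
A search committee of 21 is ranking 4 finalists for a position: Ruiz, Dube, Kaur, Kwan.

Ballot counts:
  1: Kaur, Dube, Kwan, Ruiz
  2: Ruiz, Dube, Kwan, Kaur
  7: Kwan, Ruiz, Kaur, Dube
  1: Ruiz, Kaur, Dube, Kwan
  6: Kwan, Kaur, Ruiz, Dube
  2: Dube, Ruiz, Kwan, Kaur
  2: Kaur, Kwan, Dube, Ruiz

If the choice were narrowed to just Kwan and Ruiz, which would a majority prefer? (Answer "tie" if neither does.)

Ballots ranking Kwan above Ruiz: 1 + 7 + 6 + 2 = 16.
Ballots ranking Ruiz above Kwan: 21 − 16 = 5.
Kwan wins the head-to-head 16–5.

Kwan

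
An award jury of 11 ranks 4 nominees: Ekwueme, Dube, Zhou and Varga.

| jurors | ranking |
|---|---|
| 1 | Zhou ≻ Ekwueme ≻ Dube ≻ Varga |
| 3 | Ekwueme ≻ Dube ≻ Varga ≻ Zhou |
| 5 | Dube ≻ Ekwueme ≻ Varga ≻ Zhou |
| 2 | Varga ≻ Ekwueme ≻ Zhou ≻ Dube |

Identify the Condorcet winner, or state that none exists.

Ekwueme

Pairwise majorities:
Ekwueme vs Dube: 6 to 5, Ekwueme.
Ekwueme vs Zhou: Ekwueme is ranked higher on 3+5+2 = 10 ballots, Zhou on 1. Ekwueme wins 10–1.
Ekwueme vs Varga: Ekwueme is ranked higher on 1+3+5 = 9 ballots, Varga on 2. Ekwueme wins 9–2.
Dube vs Zhou: 3+5 = 8 for Dube, 3 for Zhou — Dube by 8–3.
Dube vs Varga: 9 to 2, Dube.
Zhou vs Varga: 1 to 10, Varga.
Only Ekwueme has no losses; Ekwueme is the Condorcet winner.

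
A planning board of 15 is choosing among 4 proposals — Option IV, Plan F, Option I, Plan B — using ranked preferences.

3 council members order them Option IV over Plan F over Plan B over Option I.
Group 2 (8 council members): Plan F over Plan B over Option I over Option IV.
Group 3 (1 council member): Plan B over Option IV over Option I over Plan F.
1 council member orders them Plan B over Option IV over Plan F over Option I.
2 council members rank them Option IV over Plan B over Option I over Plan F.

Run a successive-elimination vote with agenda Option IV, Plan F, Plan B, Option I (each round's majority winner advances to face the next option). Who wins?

Plan F

Round 1: Option IV vs Plan F — 7–8, Plan F advances.
Round 2: Plan F vs Plan B — 11–4, Plan F advances.
Round 3: Plan F vs Option I — 12–3, Plan F advances.
Plan F survives the agenda.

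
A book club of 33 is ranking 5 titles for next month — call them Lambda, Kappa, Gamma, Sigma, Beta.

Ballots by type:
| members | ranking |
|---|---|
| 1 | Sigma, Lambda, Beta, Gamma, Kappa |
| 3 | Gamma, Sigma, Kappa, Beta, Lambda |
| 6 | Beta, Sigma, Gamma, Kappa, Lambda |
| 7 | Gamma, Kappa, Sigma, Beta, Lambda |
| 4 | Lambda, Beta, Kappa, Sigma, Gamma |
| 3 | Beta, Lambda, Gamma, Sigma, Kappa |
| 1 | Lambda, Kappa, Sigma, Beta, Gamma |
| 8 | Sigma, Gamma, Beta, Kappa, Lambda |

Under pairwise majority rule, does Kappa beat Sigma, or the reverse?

Ballots ranking Kappa above Sigma: 7 + 4 + 1 = 12.
Ballots ranking Sigma above Kappa: 33 − 12 = 21.
Sigma wins the head-to-head 21–12.

Sigma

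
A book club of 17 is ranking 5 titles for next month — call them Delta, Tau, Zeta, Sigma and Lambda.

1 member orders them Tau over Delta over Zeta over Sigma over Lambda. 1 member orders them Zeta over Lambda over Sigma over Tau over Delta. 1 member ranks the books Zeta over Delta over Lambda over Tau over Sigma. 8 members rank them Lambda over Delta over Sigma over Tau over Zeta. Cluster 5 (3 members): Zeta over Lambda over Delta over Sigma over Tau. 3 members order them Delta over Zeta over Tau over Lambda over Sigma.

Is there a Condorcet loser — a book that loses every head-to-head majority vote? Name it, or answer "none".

Head-to-head results (17 members):
Delta vs Tau: Delta wins 15–2.
Delta vs Zeta: Delta wins 12–5.
Delta vs Sigma: Delta is ranked higher on 1+1+8+3+3 = 16 ballots, Sigma on 1. Delta wins 16–1.
Delta vs Lambda: Lambda wins 12–5.
Tau vs Zeta: Tau preferred on 1+8 = 9 ballots; Tau wins 9–8.
Tau vs Sigma: Tau preferred on 1+1+3 = 5 ballots; Sigma wins 12–5.
Tau vs Lambda: Lambda, 13–4.
Zeta vs Sigma: Zeta wins 9–8.
Zeta vs Lambda: 1+1+1+3+3 = 9 for Zeta, 8 for Lambda — Zeta by 9–8.
Sigma vs Lambda: Lambda, 16–1.
No book is winless: Delta beats Tau; Tau beats Zeta; Zeta beats Sigma; Sigma beats Tau; Lambda beats Delta. There is no Condorcet loser.

none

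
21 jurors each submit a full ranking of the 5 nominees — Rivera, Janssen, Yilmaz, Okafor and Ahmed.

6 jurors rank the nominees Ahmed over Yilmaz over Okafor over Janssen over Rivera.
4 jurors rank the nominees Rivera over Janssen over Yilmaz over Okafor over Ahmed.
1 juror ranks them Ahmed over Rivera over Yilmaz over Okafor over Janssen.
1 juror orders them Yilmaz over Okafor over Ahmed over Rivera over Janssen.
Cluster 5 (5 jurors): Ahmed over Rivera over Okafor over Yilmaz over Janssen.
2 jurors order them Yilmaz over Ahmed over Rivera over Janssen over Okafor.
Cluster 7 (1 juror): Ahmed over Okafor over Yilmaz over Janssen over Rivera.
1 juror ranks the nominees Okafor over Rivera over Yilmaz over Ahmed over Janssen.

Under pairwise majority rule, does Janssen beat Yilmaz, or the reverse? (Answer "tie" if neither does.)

Yilmaz

Ballots ranking Janssen above Yilmaz: 4.
Ballots ranking Yilmaz above Janssen: 21 − 4 = 17.
Yilmaz wins the head-to-head 17–4.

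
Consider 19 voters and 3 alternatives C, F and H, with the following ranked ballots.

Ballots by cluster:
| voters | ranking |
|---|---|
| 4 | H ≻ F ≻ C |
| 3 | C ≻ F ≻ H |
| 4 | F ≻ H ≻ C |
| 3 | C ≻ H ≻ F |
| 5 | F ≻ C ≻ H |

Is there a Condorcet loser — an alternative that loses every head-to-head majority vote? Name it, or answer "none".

Pairwise majorities:
C vs F: F, 13–6.
C vs H: 3+3+5 = 11 for C, 8 for H — C by 11–8.
F vs H: 12 to 7, F.
Only H has no wins; H is the Condorcet loser.

H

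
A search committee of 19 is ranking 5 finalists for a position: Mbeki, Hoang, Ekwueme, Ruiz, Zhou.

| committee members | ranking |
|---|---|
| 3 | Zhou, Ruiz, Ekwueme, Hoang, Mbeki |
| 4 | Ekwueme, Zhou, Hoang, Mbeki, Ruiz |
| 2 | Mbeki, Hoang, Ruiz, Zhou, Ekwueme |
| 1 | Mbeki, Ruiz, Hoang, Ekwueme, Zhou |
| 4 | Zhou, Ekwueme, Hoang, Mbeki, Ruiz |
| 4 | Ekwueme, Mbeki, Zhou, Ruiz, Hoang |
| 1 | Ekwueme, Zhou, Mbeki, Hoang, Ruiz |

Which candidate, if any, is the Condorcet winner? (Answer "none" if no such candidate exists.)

Pairwise majorities:
Mbeki vs Hoang: 8 to 11, Hoang.
Mbeki vs Ekwueme: Ekwueme wins 16–3.
Mbeki vs Ruiz: 4+2+1+4+4+1 = 16 for Mbeki, 3 for Ruiz — Mbeki by 16–3.
Mbeki–Zhou: Zhou 12–7.
Hoang vs Ekwueme: Ekwueme wins 16–3.
Hoang vs Ruiz: Hoang, 11–8.
Hoang vs Zhou: Zhou, 16–3.
Ekwueme vs Ruiz: Ekwueme, 13–6.
Ekwueme–Zhou: Ekwueme 10–9.
Ruiz vs Zhou: 2+1 = 3 for Ruiz, 16 for Zhou — Zhou by 16–3.
Only Ekwueme has no losses; Ekwueme is the Condorcet winner.

Ekwueme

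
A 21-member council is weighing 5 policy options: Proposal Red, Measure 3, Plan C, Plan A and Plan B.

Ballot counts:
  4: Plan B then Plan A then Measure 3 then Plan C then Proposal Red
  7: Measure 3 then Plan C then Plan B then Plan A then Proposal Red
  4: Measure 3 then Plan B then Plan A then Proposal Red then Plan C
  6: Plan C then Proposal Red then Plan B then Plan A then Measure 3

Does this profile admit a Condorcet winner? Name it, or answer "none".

Head-to-head results (21 council members):
Proposal Red vs Measure 3: Proposal Red preferred on 6 ballots; Measure 3 wins 15–6.
Proposal Red vs Plan C: Proposal Red preferred on 4 ballots; Plan C wins 17–4.
Proposal Red vs Plan A: 6 for Proposal Red, 15 for Plan A — Plan A by 15–6.
Proposal Red vs Plan B: Proposal Red preferred on 6 ballots; Plan B wins 15–6.
Measure 3 vs Plan C: Measure 3 preferred on 4+7+4 = 15 ballots; Measure 3 wins 15–6.
Measure 3 vs Plan A: 11 to 10, Measure 3.
Measure 3 vs Plan B: Measure 3 is ranked higher on 7+4 = 11 ballots, Plan B on 10. Measure 3 wins 11–10.
Plan C vs Plan A: 13 to 8, Plan C.
Plan C vs Plan B: Plan C is ranked higher on 7+6 = 13 ballots, Plan B on 8. Plan C wins 13–8.
Plan A vs Plan B: 0 to 21, Plan B.
Measure 3 beats each of Proposal Red, Plan C, Plan A, Plan B — Measure 3 is the Condorcet winner.

Measure 3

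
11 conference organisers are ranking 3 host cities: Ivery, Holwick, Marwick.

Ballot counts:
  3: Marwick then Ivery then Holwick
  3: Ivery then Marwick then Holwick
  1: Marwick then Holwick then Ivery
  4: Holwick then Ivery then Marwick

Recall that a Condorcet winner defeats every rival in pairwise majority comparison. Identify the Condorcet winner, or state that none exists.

Check each pair by majority over 11 ballots:
Ivery–Holwick: Ivery 6–5.
Ivery–Marwick: Ivery 7–4.
Holwick vs Marwick: 4 to 7, Marwick.
Ivery beats each of Holwick, Marwick — Ivery is the Condorcet winner.

Ivery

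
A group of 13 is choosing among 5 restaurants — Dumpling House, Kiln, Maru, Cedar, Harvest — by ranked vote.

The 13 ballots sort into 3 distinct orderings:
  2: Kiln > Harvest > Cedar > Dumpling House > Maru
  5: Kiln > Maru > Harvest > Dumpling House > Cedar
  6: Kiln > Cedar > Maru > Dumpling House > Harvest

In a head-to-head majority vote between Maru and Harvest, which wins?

Ballots ranking Maru above Harvest: 5 + 6 = 11.
Ballots ranking Harvest above Maru: 13 − 11 = 2.
Maru wins the head-to-head 11–2.

Maru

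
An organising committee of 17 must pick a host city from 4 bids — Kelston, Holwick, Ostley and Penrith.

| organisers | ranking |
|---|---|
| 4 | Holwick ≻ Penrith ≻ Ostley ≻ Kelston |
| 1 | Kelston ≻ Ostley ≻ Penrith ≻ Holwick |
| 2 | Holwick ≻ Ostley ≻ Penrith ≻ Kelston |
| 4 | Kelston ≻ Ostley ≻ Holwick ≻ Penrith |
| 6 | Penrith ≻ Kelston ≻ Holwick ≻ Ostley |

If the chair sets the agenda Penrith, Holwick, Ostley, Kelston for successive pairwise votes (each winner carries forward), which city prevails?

Round 1: Penrith vs Holwick — 7–10, Holwick advances.
Round 2: Holwick vs Ostley — 12–5, Holwick advances.
Round 3: Holwick vs Kelston — 6–11, Kelston advances.
Kelston survives the agenda.

Kelston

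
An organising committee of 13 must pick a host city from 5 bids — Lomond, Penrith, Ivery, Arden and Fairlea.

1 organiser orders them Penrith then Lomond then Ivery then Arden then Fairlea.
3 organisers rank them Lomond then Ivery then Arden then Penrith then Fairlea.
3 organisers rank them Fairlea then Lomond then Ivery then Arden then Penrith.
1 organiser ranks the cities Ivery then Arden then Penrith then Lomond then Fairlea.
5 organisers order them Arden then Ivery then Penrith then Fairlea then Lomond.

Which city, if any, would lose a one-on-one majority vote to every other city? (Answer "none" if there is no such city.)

Head-to-head results (13 organisers):
Lomond vs Penrith: Lomond is ranked higher on 3+3 = 6 ballots, Penrith on 7. Penrith wins 7–6.
Lomond–Ivery: Lomond 7–6.
Lomond–Arden: Lomond 7–6.
Lomond vs Fairlea: 1+3+1 = 5 for Lomond, 8 for Fairlea — Fairlea by 8–5.
Penrith vs Ivery: Ivery, 12–1.
Penrith–Arden: Arden 12–1.
Penrith vs Fairlea: 1+3+1+5 = 10 for Penrith, 3 for Fairlea — Penrith by 10–3.
Ivery vs Arden: Ivery, 8–5.
Ivery vs Fairlea: 1+3+1+5 = 10 for Ivery, 3 for Fairlea — Ivery by 10–3.
Arden vs Fairlea: Arden wins 10–3.
No city is winless: Lomond beats Ivery; Penrith beats Lomond; Ivery beats Penrith; Arden beats Penrith; Fairlea beats Lomond. There is no Condorcet loser.

none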